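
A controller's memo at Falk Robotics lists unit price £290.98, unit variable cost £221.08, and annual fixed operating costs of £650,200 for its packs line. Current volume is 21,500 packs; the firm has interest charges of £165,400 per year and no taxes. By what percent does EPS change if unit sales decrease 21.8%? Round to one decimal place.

At 21,500 units, contribution = 21,500 × £69.90 = £1,502,850.00.
Subtracting fixed costs: EBIT = £1,502,850.00 − £650,200 = £852,650.00.
Interest = £165,400.00, so EBIT − I = £687,250.00.
DCL = total CM / (EBIT − I) = £1,502,850.00 / £687,250.00 = 2.1868.
%ΔEPS = DCL × %ΔSales = 2.1868 × -21.8% = -47.7%.

-47.7%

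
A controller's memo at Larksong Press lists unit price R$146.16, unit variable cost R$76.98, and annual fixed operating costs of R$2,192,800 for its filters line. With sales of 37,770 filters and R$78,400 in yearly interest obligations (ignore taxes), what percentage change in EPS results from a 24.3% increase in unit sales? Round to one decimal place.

Total contribution margin = 37,770 × R$69.18 = R$2,612,928.60.
Operating income = contribution − fixed costs = R$2,612,928.60 − R$2,192,800 = R$420,128.60.
Interest = R$78,400.00, so EBIT − I = R$341,728.60.
Degree of combined leverage = contribution ÷ (EBIT − I) = R$2,612,928.60 ÷ R$341,728.60 = 7.6462.
EPS therefore changes by 7.6462 × (+24.3%) = +185.8%.

+185.8%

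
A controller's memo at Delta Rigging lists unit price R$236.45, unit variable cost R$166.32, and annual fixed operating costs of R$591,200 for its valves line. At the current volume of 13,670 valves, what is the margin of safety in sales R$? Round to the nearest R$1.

R$1,238,984

Each unit contributes R$236.45 − R$166.32 = R$70.13. Break-even units = R$591,200 ÷ R$70.13 = 8,430.06; break-even revenue = 8,430.06 × R$236.45 = R$1,993,287.32.
Current sales = 13,670 × R$236.45 = R$3,232,271.50.
Margin of safety = R$3,232,271.50 − R$1,993,287.32 = R$1,238,984.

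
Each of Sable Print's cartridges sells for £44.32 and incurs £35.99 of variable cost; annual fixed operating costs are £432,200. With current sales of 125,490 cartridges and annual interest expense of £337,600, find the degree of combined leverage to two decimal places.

Total contribution margin = 125,490 × £8.33 = £1,045,331.70.
Operating income = contribution − fixed costs = £1,045,331.70 − £432,200 = £613,131.70. Interest = £337,600.00, so EBIT − I = £275,531.70.
Degree of total leverage = total CM / (EBIT − interest) = £1,045,331.70 / £275,531.70 = 3.7939.

3.79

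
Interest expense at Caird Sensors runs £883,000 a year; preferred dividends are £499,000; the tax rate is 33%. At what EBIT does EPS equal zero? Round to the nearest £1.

Preferred dividends are paid after tax, so their pre-tax equivalent is £499,000 ÷ (1 − 0.33) = £744,776.12.
Financial break-even EBIT = interest + D_p ÷ (1 − t) = £883,000 + £744,776.12 = £1,627,776.12.

£1,627,776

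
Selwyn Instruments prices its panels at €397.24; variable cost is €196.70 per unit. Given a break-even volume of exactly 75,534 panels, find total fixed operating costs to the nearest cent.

€15,147,588.36

Each unit contributes €397.24 − €196.70 = €200.54.
Since BE = FC / CM, FC = 75,534 × €200.54 = €15,147,588.36.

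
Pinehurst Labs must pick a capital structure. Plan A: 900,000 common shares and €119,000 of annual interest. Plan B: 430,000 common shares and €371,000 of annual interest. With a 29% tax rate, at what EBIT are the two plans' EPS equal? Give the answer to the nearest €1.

Set EPS_A = EPS_B: (EBIT − €119,000)(1 − 0.29) ÷ 900,000 = (EBIT − €371,000)(1 − 0.29) ÷ 430,000.
Cancelling (1 − t) and cross-multiplying: 430,000·(EBIT − 119,000) = 900,000·(EBIT − 371,000).
EBIT × (900,000 − 430,000) = 371,000 × 900,000 − 119,000 × 430,000 = 282,730,000,000, so EBIT = 282,730,000,000 ÷ 470,000 = 601,553.19.

€601,553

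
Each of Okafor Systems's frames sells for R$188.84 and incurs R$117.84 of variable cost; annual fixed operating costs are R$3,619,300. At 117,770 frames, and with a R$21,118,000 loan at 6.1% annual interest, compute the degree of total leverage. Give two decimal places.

2.42

At 117,770 units, contribution = 117,770 × R$71.00 = R$8,361,670.00.
EBIT = R$8,361,670.00 − R$3,619,300 = R$4,742,370.00. Interest = R$1,288,198.00, so EBIT − I = R$3,454,172.00.
DCL = contribution ÷ (EBIT − I) = R$8,361,670.00 ÷ R$3,454,172.00 = 2.4207.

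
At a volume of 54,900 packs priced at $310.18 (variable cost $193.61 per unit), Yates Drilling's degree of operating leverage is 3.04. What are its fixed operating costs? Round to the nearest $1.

Contribution at this volume is 54,900 × $116.57 = $6,399,693.00.
Since DOL = CM ÷ EBIT, EBIT = $6,399,693.00 ÷ 3.04 = $2,105,162.17.
Fixed costs = CM − EBIT = $6,399,693.00 − $2,105,162.17 = $4,294,531.

$4,294,531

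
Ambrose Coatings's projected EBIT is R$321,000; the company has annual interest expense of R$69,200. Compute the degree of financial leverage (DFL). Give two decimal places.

1.27

Annual interest charges come to R$69,200.00.
Degree of financial leverage = EBIT / (EBIT − interest) = R$321,000 / R$251,800.00 = 1.2748.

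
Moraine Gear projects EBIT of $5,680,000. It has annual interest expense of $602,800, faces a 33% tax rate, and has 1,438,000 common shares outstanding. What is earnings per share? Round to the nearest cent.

Interest = $602,800.00, so EBT = $5,680,000 − $602,800.00 = $5,077,200.00.
Net income = $5,077,200.00 × (1 − 0.33) = $3,401,724.00.
EPS = $3,401,724.00 ÷ 1,438,000 = $2.37.

$2.37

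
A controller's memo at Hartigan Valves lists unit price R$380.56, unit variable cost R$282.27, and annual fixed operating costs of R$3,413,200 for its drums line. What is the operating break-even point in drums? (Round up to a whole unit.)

Unit CM = price − variable cost = R$380.56 − R$282.27 = R$98.29.
Units to break even: R$3,413,200 ÷ R$98.29 = 34,725.81, rounded up to 34,726.

34,726 drums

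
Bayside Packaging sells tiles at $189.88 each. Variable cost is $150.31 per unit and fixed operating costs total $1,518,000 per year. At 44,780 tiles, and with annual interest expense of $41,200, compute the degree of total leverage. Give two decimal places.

8.33

At 44,780 units, contribution = 44,780 × $39.57 = $1,771,944.60.
Subtracting fixed costs: EBIT = $1,771,944.60 − $1,518,000 = $253,944.60. Interest = $41,200.00.
DOL = $1,771,944.60 ÷ $253,944.60 = 6.9777; DFL = $253,944.60 ÷ $212,744.60 = 1.1937.
DCL = DOL × DFL = 6.9777 × 1.1937 = 8.3293.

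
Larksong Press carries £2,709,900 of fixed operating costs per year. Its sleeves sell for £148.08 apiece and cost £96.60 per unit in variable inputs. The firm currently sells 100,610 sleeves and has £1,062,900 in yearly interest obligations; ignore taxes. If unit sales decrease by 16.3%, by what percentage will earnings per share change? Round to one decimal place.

-60.0%

Total contribution margin = 100,610 × £51.48 = £5,179,402.80.
EBIT = £5,179,402.80 − £2,709,900 = £2,469,502.80.
After interest of £1,062,900.00, pre-tax earnings = £1,406,602.80.
Degree of combined leverage = contribution ÷ (EBIT − I) = £5,179,402.80 ÷ £1,406,602.80 = 3.6822.
EPS therefore changes by 3.6822 × (-16.3%) = -60.0%.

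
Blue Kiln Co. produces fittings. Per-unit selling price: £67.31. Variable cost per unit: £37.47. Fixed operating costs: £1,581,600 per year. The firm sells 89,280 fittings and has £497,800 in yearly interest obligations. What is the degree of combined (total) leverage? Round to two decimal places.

4.56

Contribution at this volume is 89,280 × £29.84 = £2,664,115.20.
Subtracting fixed costs: EBIT = £2,664,115.20 − £1,581,600 = £1,082,515.20. Interest = £497,800.00.
DOL = £2,664,115.20 ÷ £1,082,515.20 = 2.4610; DFL = £1,082,515.20 ÷ £584,715.20 = 1.8514.
Combined leverage = 2.4610 × 1.8514 = 4.5563.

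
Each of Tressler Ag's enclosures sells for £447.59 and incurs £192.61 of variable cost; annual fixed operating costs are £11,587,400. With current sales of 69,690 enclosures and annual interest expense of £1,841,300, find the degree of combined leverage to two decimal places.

4.09

At 69,690 units, contribution = 69,690 × £254.98 = £17,769,556.20.
EBIT = £17,769,556.20 − £11,587,400 = £6,182,156.20. Interest = £1,841,300.00, so EBIT − I = £4,340,856.20.
DCL = contribution ÷ (EBIT − I) = £17,769,556.20 ÷ £4,340,856.20 = 4.0936.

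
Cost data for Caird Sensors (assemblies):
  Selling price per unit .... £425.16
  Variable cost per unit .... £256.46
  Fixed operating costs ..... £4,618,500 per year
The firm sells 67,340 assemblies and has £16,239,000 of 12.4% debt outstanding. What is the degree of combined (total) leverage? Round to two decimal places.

2.40

Total contribution margin = 67,340 × £168.70 = £11,360,258.00.
Subtracting fixed costs: EBIT = £11,360,258.00 − £4,618,500 = £6,741,758.00. Interest = £2,013,636.00, so EBIT − I = £4,728,122.00.
DCL = contribution ÷ (EBIT − I) = £11,360,258.00 ÷ £4,728,122.00 = 2.4027.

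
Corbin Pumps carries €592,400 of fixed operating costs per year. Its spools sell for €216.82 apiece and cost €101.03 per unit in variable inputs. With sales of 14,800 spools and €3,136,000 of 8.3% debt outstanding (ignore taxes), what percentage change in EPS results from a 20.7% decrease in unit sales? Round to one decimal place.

-41.2%

At 14,800 units, contribution = 14,800 × €115.79 = €1,713,692.00.
Subtracting fixed costs: EBIT = €1,713,692.00 − €592,400 = €1,121,292.00.
Interest = €260,288.00, so EBIT − I = €861,004.00.
Degree of combined leverage = contribution ÷ (EBIT − I) = €1,713,692.00 ÷ €861,004.00 = 1.9903.
%ΔEPS = DCL × %ΔSales = 1.9903 × -20.7% = -41.2%.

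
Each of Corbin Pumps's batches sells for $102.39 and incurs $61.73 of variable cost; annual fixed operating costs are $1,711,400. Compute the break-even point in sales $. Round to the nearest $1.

$4,309,647

CM per unit = $102.39 − $61.73 = $40.66; CM ratio = $40.66 / $102.39 = 0.3971.
Break-even revenue = fixed costs × price ÷ CM = $1,711,400 × $102.39 ÷ $40.66 = $4,309,647.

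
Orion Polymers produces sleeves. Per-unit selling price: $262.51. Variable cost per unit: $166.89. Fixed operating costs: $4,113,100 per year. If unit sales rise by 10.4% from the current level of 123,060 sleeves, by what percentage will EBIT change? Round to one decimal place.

+16.0%

Contribution at this volume is 123,060 × $95.62 = $11,766,997.20.
EBIT = $11,766,997.20 − $4,113,100 = $7,653,897.20.
Degree of operating leverage = $11,766,997.20 / $7,653,897.20 = 1.5374.
%ΔEBIT = DOL × %ΔSales = 1.5374 × +10.4% = +16.0%.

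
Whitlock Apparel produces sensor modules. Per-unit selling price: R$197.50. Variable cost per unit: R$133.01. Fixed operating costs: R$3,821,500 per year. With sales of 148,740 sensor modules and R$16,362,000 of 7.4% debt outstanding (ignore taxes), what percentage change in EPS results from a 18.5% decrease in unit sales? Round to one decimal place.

-38.9%

Contribution at this volume is 148,740 × R$64.49 = R$9,592,242.60.
Subtracting fixed costs: EBIT = R$9,592,242.60 − R$3,821,500 = R$5,770,742.60.
Interest = R$1,210,788.00, so EBIT − I = R$4,559,954.60.
Degree of combined leverage = contribution ÷ (EBIT − I) = R$9,592,242.60 ÷ R$4,559,954.60 = 2.1036.
EPS therefore changes by 2.1036 × (-18.5%) = -38.9%.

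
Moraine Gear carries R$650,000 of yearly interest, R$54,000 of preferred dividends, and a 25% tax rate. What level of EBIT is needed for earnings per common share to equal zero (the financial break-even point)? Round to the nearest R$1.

R$722,000

Preferred dividends are paid after tax, so their pre-tax equivalent is R$54,000 ÷ (1 − 0.25) = R$72,000.00.
EPS = 0 when EBIT covers interest plus the pre-tax preferred burden: R$650,000 + R$72,000.00 = R$722,000.00.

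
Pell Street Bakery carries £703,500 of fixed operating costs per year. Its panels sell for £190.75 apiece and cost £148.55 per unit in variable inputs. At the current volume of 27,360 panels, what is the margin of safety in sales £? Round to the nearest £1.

Each unit contributes £190.75 − £148.55 = £42.20. Break-even units = £703,500 ÷ £42.20 = 16,670.62; break-even revenue = 16,670.62 × £190.75 = £3,179,920.02.
Current sales = 27,360 × £190.75 = £5,218,920.00.
Margin of safety = £5,218,920.00 − £3,179,920.02 = £2,039,000.

£2,039,000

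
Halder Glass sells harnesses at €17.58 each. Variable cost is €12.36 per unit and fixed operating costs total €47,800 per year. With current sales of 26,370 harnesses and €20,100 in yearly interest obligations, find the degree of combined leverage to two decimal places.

Contribution at this volume is 26,370 × €5.22 = €137,651.40.
EBIT = €137,651.40 − €47,800 = €89,851.40. Interest = €20,100.00.
DOL = €137,651.40 ÷ €89,851.40 = 1.5320; DFL = €89,851.40 ÷ €69,751.40 = 1.2882.
DCL = DOL × DFL = 1.5320 × 1.2882 = 1.9735.

1.97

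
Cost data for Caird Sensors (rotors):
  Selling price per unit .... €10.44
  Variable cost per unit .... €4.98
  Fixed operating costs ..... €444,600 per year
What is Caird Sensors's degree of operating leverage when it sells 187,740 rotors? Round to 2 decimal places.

1.77

Total contribution margin = 187,740 × €5.46 = €1,025,060.40.
Subtracting fixed costs: EBIT = €1,025,060.40 − €444,600 = €580,460.40.
Degree of operating leverage = €1,025,060.40 / €580,460.40 = 1.7659.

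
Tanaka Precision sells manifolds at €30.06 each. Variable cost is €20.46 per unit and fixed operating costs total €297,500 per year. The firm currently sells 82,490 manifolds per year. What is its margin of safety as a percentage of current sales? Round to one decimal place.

Unit CM = price − variable cost = €30.06 − €20.46 = €9.60. Break-even units = €297,500 ÷ €9.60 = 30,989.58; break-even revenue = 30,989.58 × €30.06 = €931,546.88.
Current sales = 82,490 × €30.06 = €2,479,649.40.
Margin of safety = (€2,479,649.40 − €931,546.88) ÷ €2,479,649.40 = 62.4%.

62.4%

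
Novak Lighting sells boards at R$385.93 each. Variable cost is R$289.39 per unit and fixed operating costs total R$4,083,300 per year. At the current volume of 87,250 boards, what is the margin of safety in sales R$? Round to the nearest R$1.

Unit CM = price − variable cost = R$385.93 − R$289.39 = R$96.54. Break-even units = R$4,083,300 ÷ R$96.54 = 42,296.46; break-even revenue = 42,296.46 × R$385.93 = R$16,323,471.81.
Current sales = 87,250 × R$385.93 = R$33,672,392.50.
Margin of safety = R$33,672,392.50 − R$16,323,471.81 = R$17,348,921.

R$17,348,921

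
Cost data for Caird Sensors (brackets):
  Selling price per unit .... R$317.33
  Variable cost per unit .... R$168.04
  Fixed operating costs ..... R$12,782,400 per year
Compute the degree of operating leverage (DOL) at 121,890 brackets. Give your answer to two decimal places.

At 121,890 units, contribution = 121,890 × R$149.29 = R$18,196,958.10.
Subtracting fixed costs: EBIT = R$18,196,958.10 − R$12,782,400 = R$5,414,558.10.
DOL = contribution ÷ EBIT = R$18,196,958.10 ÷ R$5,414,558.10 = 3.3607.

3.36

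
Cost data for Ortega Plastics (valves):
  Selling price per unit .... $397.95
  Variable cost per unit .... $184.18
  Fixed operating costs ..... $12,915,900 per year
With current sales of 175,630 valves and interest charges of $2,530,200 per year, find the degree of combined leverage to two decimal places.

1.70

Total contribution margin = 175,630 × $213.77 = $37,544,425.10.
Operating income = contribution − fixed costs = $37,544,425.10 − $12,915,900 = $24,628,525.10. Interest = $2,530,200.00, so EBIT − I = $22,098,325.10.
DCL = contribution ÷ (EBIT − I) = $37,544,425.10 ÷ $22,098,325.10 = 1.6990.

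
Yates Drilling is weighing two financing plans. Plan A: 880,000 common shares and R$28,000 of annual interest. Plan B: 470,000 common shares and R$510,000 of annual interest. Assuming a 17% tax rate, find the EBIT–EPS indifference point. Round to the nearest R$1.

At indifference, (EBIT − 28,000)(1 − t)/880,000 = (EBIT − 510,000)(1 − t)/470,000.
The (1 − t) factor cancels: (EBIT − 28,000) × 470,000 = (EBIT − 510,000) × 880,000.
EBIT × (880,000 − 470,000) = 510,000 × 880,000 − 28,000 × 470,000 = 435,640,000,000, so EBIT = 435,640,000,000 ÷ 410,000 = 1,062,536.59.

R$1,062,537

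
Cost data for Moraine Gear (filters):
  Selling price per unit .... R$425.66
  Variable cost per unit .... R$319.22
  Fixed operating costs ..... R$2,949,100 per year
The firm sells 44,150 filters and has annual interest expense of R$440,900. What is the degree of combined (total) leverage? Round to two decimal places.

Total contribution margin = 44,150 × R$106.44 = R$4,699,326.00.
Subtracting fixed costs: EBIT = R$4,699,326.00 − R$2,949,100 = R$1,750,226.00. Interest = R$440,900.00, so EBIT − I = R$1,309,326.00.
DCL = contribution ÷ (EBIT − I) = R$4,699,326.00 ÷ R$1,309,326.00 = 3.5891.

3.59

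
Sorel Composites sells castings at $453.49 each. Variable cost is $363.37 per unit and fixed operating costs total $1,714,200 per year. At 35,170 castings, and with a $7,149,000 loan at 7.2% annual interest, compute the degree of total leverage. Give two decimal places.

Contribution at this volume is 35,170 × $90.12 = $3,169,520.40.
Subtracting fixed costs: EBIT = $3,169,520.40 − $1,714,200 = $1,455,320.40. Interest = $514,728.00.
DOL = $3,169,520.40 ÷ $1,455,320.40 = 2.1779; DFL = $1,455,320.40 ÷ $940,592.40 = 1.5472.
Combined leverage = 2.1779 × 1.5472 = 3.3696.

3.37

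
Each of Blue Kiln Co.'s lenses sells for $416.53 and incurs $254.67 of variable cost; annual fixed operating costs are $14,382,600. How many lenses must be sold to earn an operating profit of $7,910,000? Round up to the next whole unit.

Each unit contributes $416.53 − $254.67 = $161.86.
Need Q such that Q × $161.86 − $14,382,600 = $7,910,000, i.e. Q = $22,292,600 / $161.86 = 137,727.67 → 137,728.

137,728 lenses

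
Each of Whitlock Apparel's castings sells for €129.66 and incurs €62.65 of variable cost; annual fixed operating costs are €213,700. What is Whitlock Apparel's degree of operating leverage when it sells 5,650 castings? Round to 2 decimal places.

2.30

Total contribution margin = 5,650 × €67.01 = €378,606.50.
Operating income = contribution − fixed costs = €378,606.50 − €213,700 = €164,906.50.
DOL = contribution ÷ EBIT = €378,606.50 ÷ €164,906.50 = 2.2959.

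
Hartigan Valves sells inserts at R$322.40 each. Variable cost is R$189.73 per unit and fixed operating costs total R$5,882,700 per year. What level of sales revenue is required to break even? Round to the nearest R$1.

R$14,295,489

Contribution margin per unit = R$322.40 − R$189.73 = R$132.67, a CM ratio of R$132.67 ÷ R$322.40 = 0.4115.
Break-even sales = FC ÷ CM ratio = R$5,882,700 × R$322.40 / R$132.67 = R$14,295,489.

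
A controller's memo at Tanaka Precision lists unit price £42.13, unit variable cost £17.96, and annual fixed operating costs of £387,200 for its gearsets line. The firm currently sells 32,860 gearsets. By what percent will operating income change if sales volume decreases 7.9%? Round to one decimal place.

-15.4%

Contribution at this volume is 32,860 × £24.17 = £794,226.20.
Subtracting fixed costs: EBIT = £794,226.20 − £387,200 = £407,026.20.
DOL = contribution ÷ EBIT = £794,226.20 ÷ £407,026.20 = 1.9513.
So EBIT moves 1.9513 × (-7.9%) = -15.4%.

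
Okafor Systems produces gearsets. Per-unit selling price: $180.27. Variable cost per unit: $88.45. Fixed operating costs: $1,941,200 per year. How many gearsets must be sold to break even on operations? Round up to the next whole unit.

Unit CM = price − variable cost = $180.27 − $88.45 = $91.82.
Break-even volume = fixed costs ÷ CM per unit = $1,941,200 ÷ $91.82 = 21,141.36, so 21,142 gearsets.

21,142 gearsets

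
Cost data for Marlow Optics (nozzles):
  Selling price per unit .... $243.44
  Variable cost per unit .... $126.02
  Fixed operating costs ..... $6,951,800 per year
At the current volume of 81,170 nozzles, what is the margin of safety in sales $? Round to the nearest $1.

Unit CM = price − variable cost = $243.44 − $126.02 = $117.42. Break-even units = $6,951,800 ÷ $117.42 = 59,204.56; break-even revenue = 59,204.56 × $243.44 = $14,412,759.26.
Current sales = 81,170 × $243.44 = $19,760,024.80.
Margin of safety = $19,760,024.80 − $14,412,759.26 = $5,347,266.

$5,347,266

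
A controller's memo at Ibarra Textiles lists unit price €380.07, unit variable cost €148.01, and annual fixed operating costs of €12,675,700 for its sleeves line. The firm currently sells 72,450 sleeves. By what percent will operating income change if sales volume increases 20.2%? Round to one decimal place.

+82.1%

At 72,450 units, contribution = 72,450 × €232.06 = €16,812,747.00.
Operating income = contribution − fixed costs = €16,812,747.00 − €12,675,700 = €4,137,047.00.
Degree of operating leverage = €16,812,747.00 / €4,137,047.00 = 4.0639.
So EBIT moves 4.0639 × (+20.2%) = +82.1%.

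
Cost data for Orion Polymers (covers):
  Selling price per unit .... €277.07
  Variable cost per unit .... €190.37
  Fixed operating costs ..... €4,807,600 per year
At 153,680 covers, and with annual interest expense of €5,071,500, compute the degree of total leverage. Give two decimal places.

Total contribution margin = 153,680 × €86.70 = €13,324,056.00.
EBIT = €13,324,056.00 − €4,807,600 = €8,516,456.00. Interest = €5,071,500.00, so EBIT − I = €3,444,956.00.
DCL = contribution ÷ (EBIT − I) = €13,324,056.00 ÷ €3,444,956.00 = 3.8677.

3.87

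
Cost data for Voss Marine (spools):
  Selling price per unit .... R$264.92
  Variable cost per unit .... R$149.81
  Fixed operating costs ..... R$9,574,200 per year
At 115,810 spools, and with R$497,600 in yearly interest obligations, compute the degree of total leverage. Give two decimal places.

4.09

At 115,810 units, contribution = 115,810 × R$115.11 = R$13,330,889.10.
EBIT = R$13,330,889.10 − R$9,574,200 = R$3,756,689.10. Interest = R$497,600.00, so EBIT − I = R$3,259,089.10.
Degree of total leverage = total CM / (EBIT − interest) = R$13,330,889.10 / R$3,259,089.10 = 4.0904.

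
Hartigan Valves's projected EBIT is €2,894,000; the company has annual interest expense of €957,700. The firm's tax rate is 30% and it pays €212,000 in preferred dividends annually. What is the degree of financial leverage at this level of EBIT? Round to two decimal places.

1.77

Annual interest charges come to €957,700.00.
Pre-tax preferred-dividend burden = €212,000 ÷ (1 − 0.30) = €302,857.14.
DFL = EBIT ÷ [EBIT − I − D_p/(1−t)] = €2,894,000 ÷ [€2,894,000 − €957,700.00 − €302,857.14] = €2,894,000 ÷ €1,633,442.86 = 1.7717.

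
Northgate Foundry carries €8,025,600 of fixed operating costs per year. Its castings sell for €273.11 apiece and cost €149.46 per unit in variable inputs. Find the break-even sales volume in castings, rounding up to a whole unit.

Unit CM = price − variable cost = €273.11 − €149.46 = €123.65.
Units to break even: €8,025,600 ÷ €123.65 = 64,905.78, rounded up to 64,906.

64,906 castings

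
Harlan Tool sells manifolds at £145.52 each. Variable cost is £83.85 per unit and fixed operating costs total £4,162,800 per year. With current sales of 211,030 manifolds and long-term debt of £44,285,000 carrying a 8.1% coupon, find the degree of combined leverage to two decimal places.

2.47

Contribution at this volume is 211,030 × £61.67 = £13,014,220.10.
Operating income = contribution − fixed costs = £13,014,220.10 − £4,162,800 = £8,851,420.10. Interest = £3,587,085.00, so EBIT − I = £5,264,335.10.
DCL = contribution ÷ (EBIT − I) = £13,014,220.10 ÷ £5,264,335.10 = 2.4721.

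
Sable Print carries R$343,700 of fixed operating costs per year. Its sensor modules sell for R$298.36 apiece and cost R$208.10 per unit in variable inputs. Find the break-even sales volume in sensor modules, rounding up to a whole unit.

Unit CM = price − variable cost = R$298.36 − R$208.10 = R$90.26.
Break-even Q = R$343,700 / R$90.26 = 3,807.89 → 3,808 sensor modules.

3,808 sensor modules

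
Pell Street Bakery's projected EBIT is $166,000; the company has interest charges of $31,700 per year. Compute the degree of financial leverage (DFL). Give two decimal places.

1.24

Interest = $31,700.00.
DFL = EBIT ÷ (EBIT − I) = $166,000 ÷ ($166,000 − $31,700.00) = $166,000 ÷ $134,300.00 = 1.2360.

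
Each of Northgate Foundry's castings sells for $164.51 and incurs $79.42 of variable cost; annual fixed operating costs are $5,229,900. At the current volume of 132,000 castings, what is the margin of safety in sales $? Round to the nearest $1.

Each unit contributes $164.51 − $79.42 = $85.09. Break-even units = $5,229,900 ÷ $85.09 = 61,463.16; break-even revenue = 61,463.16 × $164.51 = $10,111,303.90.
Current sales = 132,000 × $164.51 = $21,715,320.00.
Margin of safety = $21,715,320.00 − $10,111,303.90 = $11,604,016.

$11,604,016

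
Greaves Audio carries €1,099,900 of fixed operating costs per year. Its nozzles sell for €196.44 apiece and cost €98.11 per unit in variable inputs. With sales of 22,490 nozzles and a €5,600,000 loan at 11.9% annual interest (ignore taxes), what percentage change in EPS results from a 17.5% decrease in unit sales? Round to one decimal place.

-86.9%

Total contribution margin = 22,490 × €98.33 = €2,211,441.70.
Operating income = contribution − fixed costs = €2,211,441.70 − €1,099,900 = €1,111,541.70.
Interest = €666,400.00, so EBIT − I = €445,141.70.
DCL = total CM / (EBIT − I) = €2,211,441.70 / €445,141.70 = 4.9679.
EPS therefore changes by 4.9679 × (-17.5%) = -86.9%.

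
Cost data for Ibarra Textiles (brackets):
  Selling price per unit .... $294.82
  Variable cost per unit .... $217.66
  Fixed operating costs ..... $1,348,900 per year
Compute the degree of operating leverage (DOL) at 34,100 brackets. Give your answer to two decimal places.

2.05

Contribution at this volume is 34,100 × $77.16 = $2,631,156.00.
Operating income = contribution − fixed costs = $2,631,156.00 − $1,348,900 = $1,282,256.00.
DOL = contribution ÷ EBIT = $2,631,156.00 ÷ $1,282,256.00 = 2.0520.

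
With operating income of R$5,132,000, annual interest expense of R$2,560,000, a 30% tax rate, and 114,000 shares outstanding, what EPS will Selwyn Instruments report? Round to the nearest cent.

Interest = R$2,560,000.00, so EBT = R$5,132,000 − R$2,560,000.00 = R$2,572,000.00.
After tax at 30%: net income = R$2,572,000.00 × 0.70 = R$1,800,400.00.
Per share: R$1,800,400.00 / 114,000 shares = R$15.79.

R$15.79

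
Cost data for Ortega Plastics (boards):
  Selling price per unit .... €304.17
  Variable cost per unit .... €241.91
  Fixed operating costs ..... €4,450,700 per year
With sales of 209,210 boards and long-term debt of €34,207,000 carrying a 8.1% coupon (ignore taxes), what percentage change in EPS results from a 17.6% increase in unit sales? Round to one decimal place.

At 209,210 units, contribution = 209,210 × €62.26 = €13,025,414.60.
EBIT = €13,025,414.60 − €4,450,700 = €8,574,714.60.
Interest = €2,770,767.00, so EBIT − I = €5,803,947.60.
Degree of combined leverage = contribution ÷ (EBIT − I) = €13,025,414.60 ÷ €5,803,947.60 = 2.2442.
%ΔEPS = DCL × %ΔSales = 2.2442 × +17.6% = +39.5%.

+39.5%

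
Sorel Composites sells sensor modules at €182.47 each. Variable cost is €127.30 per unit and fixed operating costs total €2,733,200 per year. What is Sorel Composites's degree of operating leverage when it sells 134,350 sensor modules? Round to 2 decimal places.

1.58

Contribution at this volume is 134,350 × €55.17 = €7,412,089.50.
Operating income = contribution − fixed costs = €7,412,089.50 − €2,733,200 = €4,678,889.50.
So DOL = total CM / EBIT = €7,412,089.50 / €4,678,889.50 = 1.5842.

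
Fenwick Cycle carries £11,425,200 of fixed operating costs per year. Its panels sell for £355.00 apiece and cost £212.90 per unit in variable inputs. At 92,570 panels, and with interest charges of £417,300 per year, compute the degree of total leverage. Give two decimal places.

Contribution at this volume is 92,570 × £142.10 = £13,154,197.00.
Operating income = contribution − fixed costs = £13,154,197.00 − £11,425,200 = £1,728,997.00. Interest = £417,300.00.
DOL = £13,154,197.00 ÷ £1,728,997.00 = 7.6080; DFL = £1,728,997.00 ÷ £1,311,697.00 = 1.3181.
DCL = DOL × DFL = 7.6080 × 1.3181 = 10.0281.

10.03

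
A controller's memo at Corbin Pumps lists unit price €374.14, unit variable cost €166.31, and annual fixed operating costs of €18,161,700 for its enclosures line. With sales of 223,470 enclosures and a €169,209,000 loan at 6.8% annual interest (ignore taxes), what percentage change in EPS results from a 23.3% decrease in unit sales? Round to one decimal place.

At 223,470 units, contribution = 223,470 × €207.83 = €46,443,770.10.
EBIT = €46,443,770.10 − €18,161,700 = €28,282,070.10.
After interest of €11,506,212.00, pre-tax earnings = €16,775,858.10.
DCL = total CM / (EBIT − I) = €46,443,770.10 / €16,775,858.10 = 2.7685.
%ΔEPS = DCL × %ΔSales = 2.7685 × -23.3% = -64.5%.

-64.5%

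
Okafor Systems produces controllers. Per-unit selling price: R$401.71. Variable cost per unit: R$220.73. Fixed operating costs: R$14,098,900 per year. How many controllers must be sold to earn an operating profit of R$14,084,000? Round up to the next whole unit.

155,724 controllers

Unit CM = price − variable cost = R$401.71 − R$220.73 = R$180.98.
Need Q such that Q × R$180.98 − R$14,098,900 = R$14,084,000, i.e. Q = R$28,182,900 / R$180.98 = 155,723.84 → 155,724.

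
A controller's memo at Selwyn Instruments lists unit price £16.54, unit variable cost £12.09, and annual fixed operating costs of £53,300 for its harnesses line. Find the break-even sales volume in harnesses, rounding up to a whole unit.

11,978 harnesses

Each unit contributes £16.54 − £12.09 = £4.45.
Break-even Q = £53,300 / £4.45 = 11,977.53 → 11,978 harnesses.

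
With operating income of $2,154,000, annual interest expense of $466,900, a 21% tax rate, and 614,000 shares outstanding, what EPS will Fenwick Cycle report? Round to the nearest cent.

$2.17

Pre-tax income = $2,154,000 − $466,900.00 = $1,687,100.00.
Net income = $1,687,100.00 × (1 − 0.21) = $1,332,809.00.
Per share: $1,332,809.00 / 614,000 shares = $2.17.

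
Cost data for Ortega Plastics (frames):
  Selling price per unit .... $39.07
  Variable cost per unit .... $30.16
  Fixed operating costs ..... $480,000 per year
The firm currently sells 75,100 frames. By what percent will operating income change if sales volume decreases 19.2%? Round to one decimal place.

Total contribution margin = 75,100 × $8.91 = $669,141.00.
Subtracting fixed costs: EBIT = $669,141.00 − $480,000 = $189,141.00.
So DOL = total CM / EBIT = $669,141.00 / $189,141.00 = 3.5378.
%ΔEBIT = DOL × %ΔSales = 3.5378 × -19.2% = -67.9%.

-67.9%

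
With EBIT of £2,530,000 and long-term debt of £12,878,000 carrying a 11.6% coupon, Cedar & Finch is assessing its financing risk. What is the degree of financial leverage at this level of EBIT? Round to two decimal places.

Interest = £1,493,848.00.
DFL = EBIT ÷ (EBIT − I) = £2,530,000 ÷ (£2,530,000 − £1,493,848.00) = £2,530,000 ÷ £1,036,152.00 = 2.4417.

2.44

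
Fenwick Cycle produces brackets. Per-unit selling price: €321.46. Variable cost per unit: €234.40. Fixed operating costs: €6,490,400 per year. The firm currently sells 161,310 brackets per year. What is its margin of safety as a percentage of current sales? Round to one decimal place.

Each unit contributes €321.46 − €234.40 = €87.06. Break-even units = €6,490,400 ÷ €87.06 = 74,550.88; break-even revenue = 74,550.88 × €321.46 = €23,965,127.31.
Actual sales revenue = 161,310 × €321.46 = €51,854,712.60.
Margin of safety = (€51,854,712.60 − €23,965,127.31) ÷ €51,854,712.60 = 53.8%.

53.8%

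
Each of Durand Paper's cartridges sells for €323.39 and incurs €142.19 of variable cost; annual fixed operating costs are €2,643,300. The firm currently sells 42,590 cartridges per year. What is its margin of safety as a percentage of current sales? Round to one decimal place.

Each unit contributes €323.39 − €142.19 = €181.20. Break-even units = €2,643,300 ÷ €181.20 = 14,587.75; break-even revenue = 14,587.75 × €323.39 = €4,717,531.94.
Actual sales revenue = 42,590 × €323.39 = €13,773,180.10.
Margin of safety = (€13,773,180.10 − €4,717,531.94) ÷ €13,773,180.10 = 65.7%.

65.7%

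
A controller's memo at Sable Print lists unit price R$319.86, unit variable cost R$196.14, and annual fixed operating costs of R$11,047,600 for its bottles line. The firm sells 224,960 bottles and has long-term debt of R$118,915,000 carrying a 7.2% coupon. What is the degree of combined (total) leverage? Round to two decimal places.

Total contribution margin = 224,960 × R$123.72 = R$27,832,051.20.
Subtracting fixed costs: EBIT = R$27,832,051.20 − R$11,047,600 = R$16,784,451.20. Interest = R$8,561,880.00.
DOL = R$27,832,051.20 ÷ R$16,784,451.20 = 1.6582; DFL = R$16,784,451.20 ÷ R$8,222,571.20 = 2.0413.
Combined leverage = 1.6582 × 2.0413 = 3.3849.

3.38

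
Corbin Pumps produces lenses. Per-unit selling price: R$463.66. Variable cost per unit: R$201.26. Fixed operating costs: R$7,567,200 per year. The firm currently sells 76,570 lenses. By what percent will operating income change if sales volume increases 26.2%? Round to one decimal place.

At 76,570 units, contribution = 76,570 × R$262.40 = R$20,091,968.00.
EBIT = R$20,091,968.00 − R$7,567,200 = R$12,524,768.00.
DOL = contribution ÷ EBIT = R$20,091,968.00 ÷ R$12,524,768.00 = 1.6042.
So EBIT moves 1.6042 × (+26.2%) = +42.0%.

+42.0%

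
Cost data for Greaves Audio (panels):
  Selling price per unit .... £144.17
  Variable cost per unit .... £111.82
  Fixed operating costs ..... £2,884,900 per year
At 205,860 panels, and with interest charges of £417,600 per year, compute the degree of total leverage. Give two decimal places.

1.98

At 205,860 units, contribution = 205,860 × £32.35 = £6,659,571.00.
EBIT = £6,659,571.00 − £2,884,900 = £3,774,671.00. Interest = £417,600.00.
DOL = £6,659,571.00 ÷ £3,774,671.00 = 1.7643; DFL = £3,774,671.00 ÷ £3,357,071.00 = 1.1244.
DCL = DOL × DFL = 1.7643 × 1.1244 = 1.9838.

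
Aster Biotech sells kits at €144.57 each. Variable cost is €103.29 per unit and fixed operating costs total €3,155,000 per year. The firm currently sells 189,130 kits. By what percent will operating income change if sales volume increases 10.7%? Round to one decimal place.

+18.0%

At 189,130 units, contribution = 189,130 × €41.28 = €7,807,286.40.
Subtracting fixed costs: EBIT = €7,807,286.40 − €3,155,000 = €4,652,286.40.
Degree of operating leverage = €7,807,286.40 / €4,652,286.40 = 1.6782.
Operating income changes by 1.6782 × +10.7% = +18.0%.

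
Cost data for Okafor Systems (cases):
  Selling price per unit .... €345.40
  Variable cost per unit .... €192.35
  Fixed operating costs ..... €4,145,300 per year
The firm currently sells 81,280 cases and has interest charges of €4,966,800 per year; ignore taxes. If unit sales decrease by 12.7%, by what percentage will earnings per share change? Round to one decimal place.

-47.5%

Total contribution margin = 81,280 × €153.05 = €12,439,904.00.
EBIT = €12,439,904.00 − €4,145,300 = €8,294,604.00.
Interest = €4,966,800.00, so EBIT − I = €3,327,804.00.
Degree of combined leverage = contribution ÷ (EBIT − I) = €12,439,904.00 ÷ €3,327,804.00 = 3.7382.
EPS therefore changes by 3.7382 × (-12.7%) = -47.5%.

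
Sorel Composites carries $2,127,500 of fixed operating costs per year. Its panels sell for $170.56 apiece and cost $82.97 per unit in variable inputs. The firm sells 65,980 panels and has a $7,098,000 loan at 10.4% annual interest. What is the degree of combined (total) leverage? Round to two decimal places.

1.98

At 65,980 units, contribution = 65,980 × $87.59 = $5,779,188.20.
Operating income = contribution − fixed costs = $5,779,188.20 − $2,127,500 = $3,651,688.20. Interest = $738,192.00, so EBIT − I = $2,913,496.20.
Degree of total leverage = total CM / (EBIT − interest) = $5,779,188.20 / $2,913,496.20 = 1.9836.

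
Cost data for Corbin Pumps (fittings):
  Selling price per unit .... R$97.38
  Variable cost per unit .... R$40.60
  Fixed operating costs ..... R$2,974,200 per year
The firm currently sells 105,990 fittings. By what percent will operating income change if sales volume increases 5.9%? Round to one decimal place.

+11.7%

At 105,990 units, contribution = 105,990 × R$56.78 = R$6,018,112.20.
EBIT = R$6,018,112.20 − R$2,974,200 = R$3,043,912.20.
Degree of operating leverage = R$6,018,112.20 / R$3,043,912.20 = 1.9771.
%ΔEBIT = DOL × %ΔSales = 1.9771 × +5.9% = +11.7%.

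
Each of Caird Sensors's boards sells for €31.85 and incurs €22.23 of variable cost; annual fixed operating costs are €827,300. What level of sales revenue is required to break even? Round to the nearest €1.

Contribution margin per unit = €31.85 − €22.23 = €9.62, a CM ratio of €9.62 ÷ €31.85 = 0.3020.
Break-even sales = FC ÷ CM ratio = €827,300 × €31.85 / €9.62 = €2,739,034.

€2,739,034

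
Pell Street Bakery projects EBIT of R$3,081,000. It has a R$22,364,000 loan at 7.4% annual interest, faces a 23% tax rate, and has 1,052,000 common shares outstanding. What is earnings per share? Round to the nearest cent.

Interest = R$1,654,936.00, so EBT = R$3,081,000 − R$1,654,936.00 = R$1,426,064.00.
After tax at 23%: net income = R$1,426,064.00 × 0.77 = R$1,098,069.28.
EPS = R$1,098,069.28 ÷ 1,052,000 = R$1.04.

R$1.04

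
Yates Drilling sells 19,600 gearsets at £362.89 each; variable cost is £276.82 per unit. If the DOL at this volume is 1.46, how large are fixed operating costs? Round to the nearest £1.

At 19,600 units, contribution = 19,600 × £86.07 = £1,686,972.00.
Since DOL = CM ÷ EBIT, EBIT = £1,686,972.00 ÷ 1.46 = £1,155,460.27.
Fixed costs = CM − EBIT = £1,686,972.00 − £1,155,460.27 = £531,512.

£531,512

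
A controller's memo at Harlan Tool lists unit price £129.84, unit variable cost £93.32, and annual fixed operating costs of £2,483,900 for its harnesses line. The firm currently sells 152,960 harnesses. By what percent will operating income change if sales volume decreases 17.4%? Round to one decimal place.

-31.3%

Total contribution margin = 152,960 × £36.52 = £5,586,099.20.
Operating income = contribution − fixed costs = £5,586,099.20 − £2,483,900 = £3,102,199.20.
Degree of operating leverage = £5,586,099.20 / £3,102,199.20 = 1.8007.
%ΔEBIT = DOL × %ΔSales = 1.8007 × -17.4% = -31.3%.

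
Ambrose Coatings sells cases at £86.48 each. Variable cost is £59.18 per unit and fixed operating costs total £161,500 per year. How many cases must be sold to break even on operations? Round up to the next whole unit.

5,916 cases

Contribution margin per unit = £86.48 − £59.18 = £27.30.
Break-even Q = £161,500 / £27.30 = 5,915.75 → 5,916 cases.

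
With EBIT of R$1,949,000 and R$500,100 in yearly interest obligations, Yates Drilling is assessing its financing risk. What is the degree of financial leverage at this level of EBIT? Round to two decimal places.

1.35

Annual interest charges come to R$500,100.00.
Degree of financial leverage = EBIT / (EBIT − interest) = R$1,949,000 / R$1,448,900.00 = 1.3452.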